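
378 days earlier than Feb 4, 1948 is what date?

January 22, 1947

Going back 378 days from February 4, 1948.
Going back 4 days from February 4, 1948 reaches the end of the previous month; 378 − 4 = 374 left.
January 1948 has 31 days: 374 − 31 = 343 left.
December 1947 has 31 days: 343 − 31 = 312 left.
November 1947 has 30 days: 312 − 30 = 282 left.
October 1947 has 31 days: 282 − 31 = 251 left.
September 1947 has 30 days: 251 − 30 = 221 left.
August 1947 has 31 days: 221 − 31 = 190 left.
July 1947 has 31 days: 190 − 31 = 159 left.
June 1947 has 30 days: 159 − 30 = 129 left.
May 1947 has 31 days: 129 − 31 = 98 left.
April 1947 has 30 days: 98 − 30 = 68 left.
March 1947 has 31 days: 68 − 31 = 37 left.
February 1947 has 28 days (1947 is not a leap year): 37 − 28 = 9 left.
January 1947 has 31 days; 31 − 9 = 22 → January 22, 1947.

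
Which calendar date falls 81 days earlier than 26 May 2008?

Going back 81 days from May 26, 2008.
Going back 26 days from May 26, 2008 reaches the end of the previous month; 81 − 26 = 55 left.
April 2008 has 30 days: 55 − 30 = 25 left.
March 2008 has 31 days; 31 − 25 = 6 → March 6, 2008.

March 6, 2008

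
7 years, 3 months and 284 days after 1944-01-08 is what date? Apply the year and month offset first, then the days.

January 17, 1952

Advancing 7 years, 3 months and 284 days from January 8, 1944: first the month/year part, then the days.
+7 years → 1951; month 1 + 3 = 4 → April 1951.
Day 8 is valid in April, giving April 8, 1951.
Now add 284 days from April 8, 1951.
April has 30 days, so 30 − 8 = 22 days remain after April 8, 1951; 284 − 22 = 262 left.
May 1951 has 31 days: 262 − 31 = 231 left.
June 1951 has 30 days: 231 − 30 = 201 left.
July 1951 has 31 days: 201 − 31 = 170 left.
August 1951 has 31 days: 170 − 31 = 139 left.
September 1951 has 30 days: 139 − 30 = 109 left.
October 1951 has 31 days: 109 − 31 = 78 left.
November 1951 has 30 days: 78 − 30 = 48 left.
December 1951 has 31 days: 48 − 31 = 17 left.
17 days into January 1952 → January 17, 1952.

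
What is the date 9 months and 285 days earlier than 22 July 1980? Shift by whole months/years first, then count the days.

Going back 9 months and 285 days from July 22, 1980: first the month/year part, then the days.
month 7 − 9 = -2, which is month 10 of year 1979 → October 1979.
Day 22 is valid in October, giving October 22, 1979.
Now subtract 285 days from October 22, 1979.
Going back 22 days from October 22, 1979 reaches the end of the previous month; 285 − 22 = 263 left.
September 1979 has 30 days: 263 − 30 = 233 left.
August 1979 has 31 days: 233 − 31 = 202 left.
July 1979 has 31 days: 202 − 31 = 171 left.
June 1979 has 30 days: 171 − 30 = 141 left.
May 1979 has 31 days: 141 − 31 = 110 left.
April 1979 has 30 days: 110 − 30 = 80 left.
March 1979 has 31 days: 80 − 31 = 49 left.
February 1979 has 28 days (1979 is not a leap year): 49 − 28 = 21 left.
January 1979 has 31 days; 31 − 21 = 10 → January 10, 1979.

January 10, 1979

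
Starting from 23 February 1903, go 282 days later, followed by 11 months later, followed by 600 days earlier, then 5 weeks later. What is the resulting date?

April 17, 1903

Counting forward 282 days from February 23, 1903:
February has 28 days, so 28 − 23 = 5 days remain after February 23, 1903; 282 − 5 = 277 left.
March 1903 has 31 days: 277 − 31 = 246 left.
April 1903 has 30 days: 246 − 30 = 216 left.
May 1903 has 31 days: 216 − 31 = 185 left.
June 1903 has 30 days: 185 − 30 = 155 left.
July 1903 has 31 days: 155 − 31 = 124 left.
August 1903 has 31 days: 124 − 31 = 93 left.
September 1903 has 30 days: 93 − 30 = 63 left.
October 1903 has 31 days: 63 − 31 = 32 left.
November 1903 has 30 days: 32 − 30 = 2 left.
2 days into December 1903 → December 2, 1903.
Adding 11 months from December 2, 1903:
month 12 + 11 = 23, which is month 11 of year 1904 → November 1904.
Day 2 is valid in November, giving November 2, 1904.
Subtracting 600 days from November 2, 1904:
Going back 2 days from November 2, 1904 reaches the end of the previous month; 600 − 2 = 598 left.
October 1904 has 31 days: 598 − 31 = 567 left.
September 1904 has 30 days: 567 − 30 = 537 left.
August 1904 has 31 days: 537 − 31 = 506 left.
July 1904 has 31 days: 506 − 31 = 475 left.
June 1904 has 30 days: 475 − 30 = 445 left.
May 1904 has 31 days: 445 − 31 = 414 left.
April 1904 has 30 days: 414 − 30 = 384 left.
March 1904 has 31 days: 384 − 31 = 353 left.
February 1904 has 29 days (1904 is a leap year): 353 − 29 = 324 left.
January 1904 has 31 days: 324 − 31 = 293 left.
December 1903 has 31 days: 293 − 31 = 262 left.
November 1903 has 30 days: 262 − 30 = 232 left.
October 1903 has 31 days: 232 − 31 = 201 left.
September 1903 has 30 days: 201 − 30 = 171 left.
August 1903 has 31 days: 171 − 31 = 140 left.
July 1903 has 31 days: 140 − 31 = 109 left.
June 1903 has 30 days: 109 − 30 = 79 left.
May 1903 has 31 days: 79 − 31 = 48 left.
April 1903 has 30 days: 48 − 30 = 18 left.
March 1903 has 31 days; 31 − 18 = 13 → March 13, 1903.
Adding 5 weeks (= 35 days) from March 13, 1903:
March has 31 days, so 31 − 13 = 18 days remain after March 13, 1903; 35 − 18 = 17 left.
17 days into April 1903 → April 17, 1903.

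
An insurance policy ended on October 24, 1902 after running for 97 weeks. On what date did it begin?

December 14, 1900

Going back 97 weeks = 679 days from October 24, 1902.
Going back 24 days from October 24, 1902 reaches the end of the previous month; 679 − 24 = 655 left.
September 1902 has 30 days: 655 − 30 = 625 left.
August 1902 has 31 days: 625 − 31 = 594 left.
July 1902 has 31 days: 594 − 31 = 563 left.
June 1902 has 30 days: 563 − 30 = 533 left.
May 1902 has 31 days: 533 − 31 = 502 left.
April 1902 has 30 days: 502 − 30 = 472 left.
March 1902 has 31 days: 472 − 31 = 441 left.
February 1902 has 28 days (1902 is not a leap year): 441 − 28 = 413 left.
January 1902 has 31 days: 413 − 31 = 382 left.
December 1901 has 31 days: 382 − 31 = 351 left.
November 1901 has 30 days: 351 − 30 = 321 left.
October 1901 has 31 days: 321 − 31 = 290 left.
September 1901 has 30 days: 290 − 30 = 260 left.
August 1901 has 31 days: 260 − 31 = 229 left.
July 1901 has 31 days: 229 − 31 = 198 left.
June 1901 has 30 days: 198 − 30 = 168 left.
May 1901 has 31 days: 168 − 31 = 137 left.
April 1901 has 30 days: 137 − 30 = 107 left.
March 1901 has 31 days: 107 − 31 = 76 left.
February 1901 has 28 days (1901 is not a leap year): 76 − 28 = 48 left.
January 1901 has 31 days: 48 − 31 = 17 left.
December 1900 has 31 days; 31 − 17 = 14 → December 14, 1900.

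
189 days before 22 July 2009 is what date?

January 14, 2009

Subtracting 189 days from July 22, 2009.
Going back 22 days from July 22, 2009 reaches the end of the previous month; 189 − 22 = 167 left.
June 2009 has 30 days: 167 − 30 = 137 left.
May 2009 has 31 days: 137 − 31 = 106 left.
April 2009 has 30 days: 106 − 30 = 76 left.
March 2009 has 31 days: 76 − 31 = 45 left.
February 2009 has 28 days (2009 is not a leap year): 45 − 28 = 17 left.
January 2009 has 31 days; 31 − 17 = 14 → January 14, 2009.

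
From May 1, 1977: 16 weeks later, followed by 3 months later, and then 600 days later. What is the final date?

Advancing 16 weeks (= 112 days) from May 1, 1977:
May has 31 days, so 31 − 1 = 30 days remain after May 1, 1977; 112 − 30 = 82 left.
June 1977 has 30 days: 82 − 30 = 52 left.
July 1977 has 31 days: 52 − 31 = 21 left.
21 days into August 1977 → August 21, 1977.
Advancing 3 months from August 21, 1977:
month 8 + 3 = 11 → November 1977.
Day 21 is valid in November, giving November 21, 1977.
Counting forward 600 days from November 21, 1977:
November has 30 days, so 30 − 21 = 9 days remain after November 21, 1977; 600 − 9 = 591 left.
December 1977 has 31 days: 591 − 31 = 560 left.
January 1978 has 31 days: 560 − 31 = 529 left.
February 1978 has 28 days (1978 is not a leap year): 529 − 28 = 501 left.
March 1978 has 31 days: 501 − 31 = 470 left.
April 1978 has 30 days: 470 − 30 = 440 left.
May 1978 has 31 days: 440 − 31 = 409 left.
June 1978 has 30 days: 409 − 30 = 379 left.
July 1978 has 31 days: 379 − 31 = 348 left.
August 1978 has 31 days: 348 − 31 = 317 left.
September 1978 has 30 days: 317 − 30 = 287 left.
October 1978 has 31 days: 287 − 31 = 256 left.
November 1978 has 30 days: 256 − 30 = 226 left.
December 1978 has 31 days: 226 − 31 = 195 left.
January 1979 has 31 days: 195 − 31 = 164 left.
February 1979 has 28 days (1979 is not a leap year): 164 − 28 = 136 left.
March 1979 has 31 days: 136 − 31 = 105 left.
April 1979 has 30 days: 105 − 30 = 75 left.
May 1979 has 31 days: 75 − 31 = 44 left.
June 1979 has 30 days: 44 − 30 = 14 left.
14 days into July 1979 → July 14, 1979.

July 14, 1979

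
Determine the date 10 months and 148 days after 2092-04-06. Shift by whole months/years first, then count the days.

July 4, 2093

Advancing 10 months and 148 days from April 6, 2092: first the month/year part, then the days.
month 4 + 10 = 14, which is month 2 of year 2093 → February 2093.
Day 6 is valid in February, giving February 6, 2093.
Now add 148 days from February 6, 2093.
February has 28 days, so 28 − 6 = 22 days remain after February 6, 2093; 148 − 22 = 126 left.
March 2093 has 31 days: 126 − 31 = 95 left.
April 2093 has 30 days: 95 − 30 = 65 left.
May 2093 has 31 days: 65 − 31 = 34 left.
June 2093 has 30 days: 34 − 30 = 4 left.
4 days into July 2093 → July 4, 2093.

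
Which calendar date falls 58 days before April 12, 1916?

Counting back 58 days from April 12, 1916.
Going back 12 days from April 12, 1916 reaches the end of the previous month; 58 − 12 = 46 left.
March 1916 has 31 days: 46 − 31 = 15 left.
February 1916 has 29 days; 29 − 15 = 14 → February 14, 1916.

February 14, 1916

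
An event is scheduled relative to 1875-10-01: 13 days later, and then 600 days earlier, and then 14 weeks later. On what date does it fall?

May 30, 1874

Counting forward 13 days from October 1, 1875:
October has 31 days; 1 + 13 = 14, still in October.
Subtracting 600 days from October 14, 1875:
Going back 14 days from October 14, 1875 reaches the end of the previous month; 600 − 14 = 586 left.
September 1875 has 30 days: 586 − 30 = 556 left.
August 1875 has 31 days: 556 − 31 = 525 left.
July 1875 has 31 days: 525 − 31 = 494 left.
June 1875 has 30 days: 494 − 30 = 464 left.
May 1875 has 31 days: 464 − 31 = 433 left.
April 1875 has 30 days: 433 − 30 = 403 left.
March 1875 has 31 days: 403 − 31 = 372 left.
February 1875 has 28 days (1875 is not a leap year): 372 − 28 = 344 left.
January 1875 has 31 days: 344 − 31 = 313 left.
December 1874 has 31 days: 313 − 31 = 282 left.
November 1874 has 30 days: 282 − 30 = 252 left.
October 1874 has 31 days: 252 − 31 = 221 left.
September 1874 has 30 days: 221 − 30 = 191 left.
August 1874 has 31 days: 191 − 31 = 160 left.
July 1874 has 31 days: 160 − 31 = 129 left.
June 1874 has 30 days: 129 − 30 = 99 left.
May 1874 has 31 days: 99 − 31 = 68 left.
April 1874 has 30 days: 68 − 30 = 38 left.
March 1874 has 31 days: 38 − 31 = 7 left.
February 1874 has 28 days; 28 − 7 = 21 → February 21, 1874.
Advancing 14 weeks (= 98 days) from February 21, 1874:
February has 28 days, so 28 − 21 = 7 days remain after February 21, 1874; 98 − 7 = 91 left.
March 1874 has 31 days: 91 − 31 = 60 left.
April 1874 has 30 days: 60 − 30 = 30 left.
30 days into May 1874 → May 30, 1874.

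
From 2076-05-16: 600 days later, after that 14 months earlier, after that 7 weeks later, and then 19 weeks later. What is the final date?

Adding 600 days from May 16, 2076:
May has 31 days, so 31 − 16 = 15 days remain after May 16, 2076; 600 − 15 = 585 left.
June 2076 has 30 days: 585 − 30 = 555 left.
July 2076 has 31 days: 555 − 31 = 524 left.
August 2076 has 31 days: 524 − 31 = 493 left.
September 2076 has 30 days: 493 − 30 = 463 left.
October 2076 has 31 days: 463 − 31 = 432 left.
November 2076 has 30 days: 432 − 30 = 402 left.
December 2076 has 31 days: 402 − 31 = 371 left.
January 2077 has 31 days: 371 − 31 = 340 left.
February 2077 has 28 days (2077 is not a leap year): 340 − 28 = 312 left.
March 2077 has 31 days: 312 − 31 = 281 left.
April 2077 has 30 days: 281 − 30 = 251 left.
May 2077 has 31 days: 251 − 31 = 220 left.
June 2077 has 30 days: 220 − 30 = 190 left.
July 2077 has 31 days: 190 − 31 = 159 left.
August 2077 has 31 days: 159 − 31 = 128 left.
September 2077 has 30 days: 128 − 30 = 98 left.
October 2077 has 31 days: 98 − 31 = 67 left.
November 2077 has 30 days: 67 − 30 = 37 left.
December 2077 has 31 days: 37 − 31 = 6 left.
6 days into January 2078 → January 6, 2078.
Counting back 14 months from January 6, 2078:
month 1 − 14 = -13, which is month 11 of year 2076 → November 2076.
Day 6 is valid in November, giving November 6, 2076.
Advancing 7 weeks (= 49 days) from November 6, 2076:
November has 30 days, so 30 − 6 = 24 days remain after November 6, 2076; 49 − 24 = 25 left.
25 days into December 2076 → December 25, 2076.
Adding 19 weeks (= 133 days) from December 25, 2076:
December has 31 days, so 31 − 25 = 6 days remain after December 25, 2076; 133 − 6 = 127 left.
January 2077 has 31 days: 127 − 31 = 96 left.
February 2077 has 28 days (2077 is not a leap year): 96 − 28 = 68 left.
March 2077 has 31 days: 68 − 31 = 37 left.
April 2077 has 30 days: 37 − 30 = 7 left.
7 days into May 2077 → May 7, 2077.

May 7, 2077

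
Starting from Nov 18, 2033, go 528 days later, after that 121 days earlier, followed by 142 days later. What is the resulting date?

Advancing 528 days from November 18, 2033:
November has 30 days, so 30 − 18 = 12 days remain after November 18, 2033; 528 − 12 = 516 left.
December 2033 has 31 days: 516 − 31 = 485 left.
January 2034 has 31 days: 485 − 31 = 454 left.
February 2034 has 28 days (2034 is not a leap year): 454 − 28 = 426 left.
March 2034 has 31 days: 426 − 31 = 395 left.
April 2034 has 30 days: 395 − 30 = 365 left.
May 2034 has 31 days: 365 − 31 = 334 left.
June 2034 has 30 days: 334 − 30 = 304 left.
July 2034 has 31 days: 304 − 31 = 273 left.
August 2034 has 31 days: 273 − 31 = 242 left.
September 2034 has 30 days: 242 − 30 = 212 left.
October 2034 has 31 days: 212 − 31 = 181 left.
November 2034 has 30 days: 181 − 30 = 151 left.
December 2034 has 31 days: 151 − 31 = 120 left.
January 2035 has 31 days: 120 − 31 = 89 left.
February 2035 has 28 days (2035 is not a leap year): 89 − 28 = 61 left.
March 2035 has 31 days: 61 − 31 = 30 left.
30 days into April 2035 → April 30, 2035.
Subtracting 121 days from April 30, 2035:
Going back 30 days from April 30, 2035 reaches the end of the previous month; 121 − 30 = 91 left.
March 2035 has 31 days: 91 − 31 = 60 left.
February 2035 has 28 days (2035 is not a leap year): 60 − 28 = 32 left.
January 2035 has 31 days: 32 − 31 = 1 left.
December 2034 has 31 days; 31 − 1 = 30 → December 30, 2034.
Advancing 142 days from December 30, 2034:
December has 31 days, so 31 − 30 = 1 day remains after December 30, 2034; 142 − 1 = 141 left.
January 2035 has 31 days: 141 − 31 = 110 left.
February 2035 has 28 days (2035 is not a leap year): 110 − 28 = 82 left.
March 2035 has 31 days: 82 − 31 = 51 left.
April 2035 has 30 days: 51 − 30 = 21 left.
21 days into May 2035 → May 21, 2035.

May 21, 2035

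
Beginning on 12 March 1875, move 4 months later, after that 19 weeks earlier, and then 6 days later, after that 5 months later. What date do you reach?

August 7, 1875

Advancing 4 months from March 12, 1875:
month 3 + 4 = 7 → July 1875.
Day 12 is valid in July, giving July 12, 1875.
Going back 19 weeks (= 133 days) from July 12, 1875:
Going back 12 days from July 12, 1875 reaches the end of the previous month; 133 − 12 = 121 left.
June 1875 has 30 days: 121 − 30 = 91 left.
May 1875 has 31 days: 91 − 31 = 60 left.
April 1875 has 30 days: 60 − 30 = 30 left.
March 1875 has 31 days; 31 − 30 = 1 → March 1, 1875.
Counting forward 6 days from March 1, 1875:
March has 31 days; 1 + 6 = 7, still in March.
Advancing 5 months from March 7, 1875:
month 3 + 5 = 8 → August 1875.
Day 7 is valid in August, giving August 7, 1875.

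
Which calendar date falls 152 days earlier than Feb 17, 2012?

Going back 152 days from February 17, 2012.
Going back 17 days from February 17, 2012 reaches the end of the previous month; 152 − 17 = 135 left.
January 2012 has 31 days: 135 − 31 = 104 left.
December 2011 has 31 days: 104 − 31 = 73 left.
November 2011 has 30 days: 73 − 30 = 43 left.
October 2011 has 31 days: 43 − 31 = 12 left.
September 2011 has 30 days; 30 − 12 = 18 → September 18, 2011.

September 18, 2011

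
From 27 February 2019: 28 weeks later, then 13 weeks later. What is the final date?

Counting forward 28 weeks (= 196 days) from February 27, 2019:
February has 28 days, so 28 − 27 = 1 day remains after February 27, 2019; 196 − 1 = 195 left.
March 2019 has 31 days: 195 − 31 = 164 left.
April 2019 has 30 days: 164 − 30 = 134 left.
May 2019 has 31 days: 134 − 31 = 103 left.
June 2019 has 30 days: 103 − 30 = 73 left.
July 2019 has 31 days: 73 − 31 = 42 left.
August 2019 has 31 days: 42 − 31 = 11 left.
11 days into September 2019 → September 11, 2019.
Advancing 13 weeks (= 91 days) from September 11, 2019:
September has 30 days, so 30 − 11 = 19 days remain after September 11, 2019; 91 − 19 = 72 left.
October 2019 has 31 days: 72 − 31 = 41 left.
November 2019 has 30 days: 41 − 30 = 11 left.
11 days into December 2019 → December 11, 2019.

December 11, 2019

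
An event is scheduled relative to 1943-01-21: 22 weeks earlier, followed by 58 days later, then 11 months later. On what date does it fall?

Subtracting 22 weeks (= 154 days) from January 21, 1943:
Going back 21 days from January 21, 1943 reaches the end of the previous month; 154 − 21 = 133 left.
December 1942 has 31 days: 133 − 31 = 102 left.
November 1942 has 30 days: 102 − 30 = 72 left.
October 1942 has 31 days: 72 − 31 = 41 left.
September 1942 has 30 days: 41 − 30 = 11 left.
August 1942 has 31 days; 31 − 11 = 20 → August 20, 1942.
Adding 58 days from August 20, 1942:
August has 31 days, so 31 − 20 = 11 days remain after August 20, 1942; 58 − 11 = 47 left.
September 1942 has 30 days: 47 − 30 = 17 left.
17 days into October 1942 → October 17, 1942.
Adding 11 months from October 17, 1942:
month 10 + 11 = 21, which is month 9 of year 1943 → September 1943.
Day 17 is valid in September, giving September 17, 1943.

September 17, 1943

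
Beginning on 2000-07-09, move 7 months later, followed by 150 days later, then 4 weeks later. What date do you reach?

August 6, 2001

Counting forward 7 months from July 9, 2000:
month 7 + 7 = 14, which is month 2 of year 2001 → February 2001.
Day 9 is valid in February, giving February 9, 2001.
Counting forward 150 days from February 9, 2001:
February has 28 days, so 28 − 9 = 19 days remain after February 9, 2001; 150 − 19 = 131 left.
March 2001 has 31 days: 131 − 31 = 100 left.
April 2001 has 30 days: 100 − 30 = 70 left.
May 2001 has 31 days: 70 − 31 = 39 left.
June 2001 has 30 days: 39 − 30 = 9 left.
9 days into July 2001 → July 9, 2001.
Adding 4 weeks (= 28 days) from July 9, 2001:
July has 31 days, so 31 − 9 = 22 days remain after July 9, 2001; 28 − 22 = 6 left.
6 days into August 2001 → August 6, 2001.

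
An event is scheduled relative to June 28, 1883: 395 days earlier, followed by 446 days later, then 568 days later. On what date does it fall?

Counting back 395 days from June 28, 1883:
Going back 28 days from June 28, 1883 reaches the end of the previous month; 395 − 28 = 367 left.
May 1883 has 31 days: 367 − 31 = 336 left.
April 1883 has 30 days: 336 − 30 = 306 left.
March 1883 has 31 days: 306 − 31 = 275 left.
February 1883 has 28 days (1883 is not a leap year): 275 − 28 = 247 left.
January 1883 has 31 days: 247 − 31 = 216 left.
December 1882 has 31 days: 216 − 31 = 185 left.
November 1882 has 30 days: 185 − 30 = 155 left.
October 1882 has 31 days: 155 − 31 = 124 left.
September 1882 has 30 days: 124 − 30 = 94 left.
August 1882 has 31 days: 94 − 31 = 63 left.
July 1882 has 31 days: 63 − 31 = 32 left.
June 1882 has 30 days: 32 − 30 = 2 left.
May 1882 has 31 days; 31 − 2 = 29 → May 29, 1882.
Adding 446 days from May 29, 1882:
May has 31 days, so 31 − 29 = 2 days remain after May 29, 1882; 446 − 2 = 444 left.
June 1882 has 30 days: 444 − 30 = 414 left.
July 1882 has 31 days: 414 − 31 = 383 left.
August 1882 has 31 days: 383 − 31 = 352 left.
September 1882 has 30 days: 352 − 30 = 322 left.
October 1882 has 31 days: 322 − 31 = 291 left.
November 1882 has 30 days: 291 − 30 = 261 left.
December 1882 has 31 days: 261 − 31 = 230 left.
January 1883 has 31 days: 230 − 31 = 199 left.
February 1883 has 28 days (1883 is not a leap year): 199 − 28 = 171 left.
March 1883 has 31 days: 171 − 31 = 140 left.
April 1883 has 30 days: 140 − 30 = 110 left.
May 1883 has 31 days: 110 − 31 = 79 left.
June 1883 has 30 days: 79 − 30 = 49 left.
July 1883 has 31 days: 49 − 31 = 18 left.
18 days into August 1883 → August 18, 1883.
Advancing 568 days from August 18, 1883:
August has 31 days, so 31 − 18 = 13 days remain after August 18, 1883; 568 − 13 = 555 left.
September 1883 has 30 days: 555 − 30 = 525 left.
October 1883 has 31 days: 525 − 31 = 494 left.
November 1883 has 30 days: 494 − 30 = 464 left.
December 1883 has 31 days: 464 − 31 = 433 left.
January 1884 has 31 days: 433 − 31 = 402 left.
February 1884 has 29 days (1884 is a leap year): 402 − 29 = 373 left.
March 1884 has 31 days: 373 − 31 = 342 left.
April 1884 has 30 days: 342 − 30 = 312 left.
May 1884 has 31 days: 312 − 31 = 281 left.
June 1884 has 30 days: 281 − 30 = 251 left.
July 1884 has 31 days: 251 − 31 = 220 left.
August 1884 has 31 days: 220 − 31 = 189 left.
September 1884 has 30 days: 189 − 30 = 159 left.
October 1884 has 31 days: 159 − 31 = 128 left.
November 1884 has 30 days: 128 − 30 = 98 left.
December 1884 has 31 days: 98 − 31 = 67 left.
January 1885 has 31 days: 67 − 31 = 36 left.
February 1885 has 28 days (1885 is not a leap year): 36 − 28 = 8 left.
8 days into March 1885 → March 8, 1885.

March 8, 1885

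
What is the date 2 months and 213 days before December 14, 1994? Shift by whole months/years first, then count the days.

Subtracting 2 months and 213 days from December 14, 1994: first the month/year part, then the days.
month 12 − 2 = 10 → October 1994.
Day 14 is valid in October, giving October 14, 1994.
Now subtract 213 days from October 14, 1994.
Going back 14 days from October 14, 1994 reaches the end of the previous month; 213 − 14 = 199 left.
September 1994 has 30 days: 199 − 30 = 169 left.
August 1994 has 31 days: 169 − 31 = 138 left.
July 1994 has 31 days: 138 − 31 = 107 left.
June 1994 has 30 days: 107 − 30 = 77 left.
May 1994 has 31 days: 77 − 31 = 46 left.
April 1994 has 30 days: 46 − 30 = 16 left.
March 1994 has 31 days; 31 − 16 = 15 → March 15, 1994.

March 15, 1994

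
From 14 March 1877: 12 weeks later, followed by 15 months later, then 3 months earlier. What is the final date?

Advancing 12 weeks (= 84 days) from March 14, 1877:
March has 31 days, so 31 − 14 = 17 days remain after March 14, 1877; 84 − 17 = 67 left.
April 1877 has 30 days: 67 − 30 = 37 left.
May 1877 has 31 days: 37 − 31 = 6 left.
6 days into June 1877 → June 6, 1877.
Advancing 15 months from June 6, 1877:
month 6 + 15 = 21, which is month 9 of year 1878 → September 1878.
Day 6 is valid in September, giving September 6, 1878.
Counting back 3 months from September 6, 1878:
month 9 − 3 = 6 → June 1878.
Day 6 is valid in June, giving June 6, 1878.

June 6, 1878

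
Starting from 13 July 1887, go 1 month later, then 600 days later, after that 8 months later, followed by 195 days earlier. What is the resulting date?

May 23, 1889

Advancing 1 month from July 13, 1887:
month 7 + 1 = 8 → August 1887.
Day 13 is valid in August, giving August 13, 1887.
Advancing 600 days from August 13, 1887:
August has 31 days, so 31 − 13 = 18 days remain after August 13, 1887; 600 − 18 = 582 left.
September 1887 has 30 days: 582 − 30 = 552 left.
October 1887 has 31 days: 552 − 31 = 521 left.
November 1887 has 30 days: 521 − 30 = 491 left.
December 1887 has 31 days: 491 − 31 = 460 left.
January 1888 has 31 days: 460 − 31 = 429 left.
February 1888 has 29 days (1888 is a leap year): 429 − 29 = 400 left.
March 1888 has 31 days: 400 − 31 = 369 left.
April 1888 has 30 days: 369 − 30 = 339 left.
May 1888 has 31 days: 339 − 31 = 308 left.
June 1888 has 30 days: 308 − 30 = 278 left.
July 1888 has 31 days: 278 − 31 = 247 left.
August 1888 has 31 days: 247 − 31 = 216 left.
September 1888 has 30 days: 216 − 30 = 186 left.
October 1888 has 31 days: 186 − 31 = 155 left.
November 1888 has 30 days: 155 − 30 = 125 left.
December 1888 has 31 days: 125 − 31 = 94 left.
January 1889 has 31 days: 94 − 31 = 63 left.
February 1889 has 28 days (1889 is not a leap year): 63 − 28 = 35 left.
March 1889 has 31 days: 35 − 31 = 4 left.
4 days into April 1889 → April 4, 1889.
Counting forward 8 months from April 4, 1889:
month 4 + 8 = 12 → December 1889.
Day 4 is valid in December, giving December 4, 1889.
Subtracting 195 days from December 4, 1889:
Going back 4 days from December 4, 1889 reaches the end of the previous month; 195 − 4 = 191 left.
November 1889 has 30 days: 191 − 30 = 161 left.
October 1889 has 31 days: 161 − 31 = 130 left.
September 1889 has 30 days: 130 − 30 = 100 left.
August 1889 has 31 days: 100 − 31 = 69 left.
July 1889 has 31 days: 69 − 31 = 38 left.
June 1889 has 30 days: 38 − 30 = 8 left.
May 1889 has 31 days; 31 − 8 = 23 → May 23, 1889.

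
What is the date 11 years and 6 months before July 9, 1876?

Subtracting 11 years and 6 months from July 9, 1876.
-11 years → 1865; month 7 − 6 = 1 → January 1865.
Day 9 is valid in January, giving January 9, 1865.

January 9, 1865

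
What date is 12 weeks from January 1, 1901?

Counting forward 12 weeks = 84 days from January 1, 1901.
January has 31 days, so 31 − 1 = 30 days remain after January 1, 1901; 84 − 30 = 54 left.
February 1901 has 28 days (1901 is not a leap year): 54 − 28 = 26 left.
26 days into March 1901 → March 26, 1901.

March 26, 1901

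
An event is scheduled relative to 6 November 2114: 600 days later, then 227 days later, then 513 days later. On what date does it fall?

July 8, 2118

Counting forward 600 days from November 6, 2114:
November has 30 days, so 30 − 6 = 24 days remain after November 6, 2114; 600 − 24 = 576 left.
December 2114 has 31 days: 576 − 31 = 545 left.
January 2115 has 31 days: 545 − 31 = 514 left.
February 2115 has 28 days (2115 is not a leap year): 514 − 28 = 486 left.
March 2115 has 31 days: 486 − 31 = 455 left.
April 2115 has 30 days: 455 − 30 = 425 left.
May 2115 has 31 days: 425 − 31 = 394 left.
June 2115 has 30 days: 394 − 30 = 364 left.
July 2115 has 31 days: 364 − 31 = 333 left.
August 2115 has 31 days: 333 − 31 = 302 left.
September 2115 has 30 days: 302 − 30 = 272 left.
October 2115 has 31 days: 272 − 31 = 241 left.
November 2115 has 30 days: 241 − 30 = 211 left.
December 2115 has 31 days: 211 − 31 = 180 left.
January 2116 has 31 days: 180 − 31 = 149 left.
February 2116 has 29 days (2116 is a leap year): 149 − 29 = 120 left.
March 2116 has 31 days: 120 − 31 = 89 left.
April 2116 has 30 days: 89 − 30 = 59 left.
May 2116 has 31 days: 59 − 31 = 28 left.
28 days into June 2116 → June 28, 2116.
Advancing 227 days from June 28, 2116:
June has 30 days, so 30 − 28 = 2 days remain after June 28, 2116; 227 − 2 = 225 left.
July 2116 has 31 days: 225 − 31 = 194 left.
August 2116 has 31 days: 194 − 31 = 163 left.
September 2116 has 30 days: 163 − 30 = 133 left.
October 2116 has 31 days: 133 − 31 = 102 left.
November 2116 has 30 days: 102 − 30 = 72 left.
December 2116 has 31 days: 72 − 31 = 41 left.
January 2117 has 31 days: 41 − 31 = 10 left.
10 days into February 2117 → February 10, 2117.
Adding 513 days from February 10, 2117:
February has 28 days, so 28 − 10 = 18 days remain after February 10, 2117; 513 − 18 = 495 left.
March 2117 has 31 days: 495 − 31 = 464 left.
April 2117 has 30 days: 464 − 30 = 434 left.
May 2117 has 31 days: 434 − 31 = 403 left.
June 2117 has 30 days: 403 − 30 = 373 left.
July 2117 has 31 days: 373 − 31 = 342 left.
August 2117 has 31 days: 342 − 31 = 311 left.
September 2117 has 30 days: 311 − 30 = 281 left.
October 2117 has 31 days: 281 − 31 = 250 left.
November 2117 has 30 days: 250 − 30 = 220 left.
December 2117 has 31 days: 220 − 31 = 189 left.
January 2118 has 31 days: 189 − 31 = 158 left.
February 2118 has 28 days (2118 is not a leap year): 158 − 28 = 130 left.
March 2118 has 31 days: 130 − 31 = 99 left.
April 2118 has 30 days: 99 − 30 = 69 left.
May 2118 has 31 days: 69 − 31 = 38 left.
June 2118 has 30 days: 38 − 30 = 8 left.
8 days into July 2118 → July 8, 2118.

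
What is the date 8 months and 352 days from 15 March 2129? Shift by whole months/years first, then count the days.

Counting forward 8 months and 352 days from March 15, 2129: first the month/year part, then the days.
month 3 + 8 = 11 → November 2129.
Day 15 is valid in November, giving November 15, 2129.
Now add 352 days from November 15, 2129.
November has 30 days, so 30 − 15 = 15 days remain after November 15, 2129; 352 − 15 = 337 left.
December 2129 has 31 days: 337 − 31 = 306 left.
January 2130 has 31 days: 306 − 31 = 275 left.
February 2130 has 28 days (2130 is not a leap year): 275 − 28 = 247 left.
March 2130 has 31 days: 247 − 31 = 216 left.
April 2130 has 30 days: 216 − 30 = 186 left.
May 2130 has 31 days: 186 − 31 = 155 left.
June 2130 has 30 days: 155 − 30 = 125 left.
July 2130 has 31 days: 125 − 31 = 94 left.
August 2130 has 31 days: 94 − 31 = 63 left.
September 2130 has 30 days: 63 − 30 = 33 left.
October 2130 has 31 days: 33 − 31 = 2 left.
2 days into November 2130 → November 2, 2130.

November 2, 2130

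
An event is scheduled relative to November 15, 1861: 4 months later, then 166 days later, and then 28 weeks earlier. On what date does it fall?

Adding 4 months from November 15, 1861:
month 11 + 4 = 15, which is month 3 of year 1862 → March 1862.
Day 15 is valid in March, giving March 15, 1862.
Advancing 166 days from March 15, 1862:
March has 31 days, so 31 − 15 = 16 days remain after March 15, 1862; 166 − 16 = 150 left.
April 1862 has 30 days: 150 − 30 = 120 left.
May 1862 has 31 days: 120 − 31 = 89 left.
June 1862 has 30 days: 89 − 30 = 59 left.
July 1862 has 31 days: 59 − 31 = 28 left.
28 days into August 1862 → August 28, 1862.
Subtracting 28 weeks (= 196 days) from August 28, 1862:
Going back 28 days from August 28, 1862 reaches the end of the previous month; 196 − 28 = 168 left.
July 1862 has 31 days: 168 − 31 = 137 left.
June 1862 has 30 days: 137 − 30 = 107 left.
May 1862 has 31 days: 107 − 31 = 76 left.
April 1862 has 30 days: 76 − 30 = 46 left.
March 1862 has 31 days: 46 − 31 = 15 left.
February 1862 has 28 days; 28 − 15 = 13 → February 13, 1862.

February 13, 1862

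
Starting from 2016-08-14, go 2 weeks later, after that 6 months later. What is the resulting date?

February 28, 2017

Counting forward 2 weeks (= 14 days) from August 14, 2016:
August has 31 days; 14 + 14 = 28, still in August.
Advancing 6 months from August 28, 2016:
month 8 + 6 = 14, which is month 2 of year 2017 → February 2017.
Day 28 is valid in February, giving February 28, 2017.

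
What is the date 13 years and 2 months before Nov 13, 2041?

September 13, 2028

Counting back 13 years and 2 months from November 13, 2041.
-13 years → 2028; month 11 − 2 = 9 → September 2028.
Day 13 is valid in September, giving September 13, 2028.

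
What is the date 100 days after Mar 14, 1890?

Adding 100 days from March 14, 1890.
March has 31 days, so 31 − 14 = 17 days remain after March 14, 1890; 100 − 17 = 83 left.
April 1890 has 30 days: 83 − 30 = 53 left.
May 1890 has 31 days: 53 − 31 = 22 left.
22 days into June 1890 → June 22, 1890.

June 22, 1890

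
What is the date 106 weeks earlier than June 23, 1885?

June 12, 1883

Going back 106 weeks = 742 days from June 23, 1885.
Going back 23 days from June 23, 1885 reaches the end of the previous month; 742 − 23 = 719 left.
May 1885 has 31 days: 719 − 31 = 688 left.
April 1885 has 30 days: 688 − 30 = 658 left.
March 1885 has 31 days: 658 − 31 = 627 left.
February 1885 has 28 days (1885 is not a leap year): 627 − 28 = 599 left.
January 1885 has 31 days: 599 − 31 = 568 left.
December 1884 has 31 days: 568 − 31 = 537 left.
November 1884 has 30 days: 537 − 30 = 507 left.
October 1884 has 31 days: 507 − 31 = 476 left.
September 1884 has 30 days: 476 − 30 = 446 left.
August 1884 has 31 days: 446 − 31 = 415 left.
July 1884 has 31 days: 415 − 31 = 384 left.
June 1884 has 30 days: 384 − 30 = 354 left.
May 1884 has 31 days: 354 − 31 = 323 left.
April 1884 has 30 days: 323 − 30 = 293 left.
March 1884 has 31 days: 293 − 31 = 262 left.
February 1884 has 29 days (1884 is a leap year): 262 − 29 = 233 left.
January 1884 has 31 days: 233 − 31 = 202 left.
December 1883 has 31 days: 202 − 31 = 171 left.
November 1883 has 30 days: 171 − 30 = 141 left.
October 1883 has 31 days: 141 − 31 = 110 left.
September 1883 has 30 days: 110 − 30 = 80 left.
August 1883 has 31 days: 80 − 31 = 49 left.
July 1883 has 31 days: 49 − 31 = 18 left.
June 1883 has 30 days; 30 − 18 = 12 → June 12, 1883.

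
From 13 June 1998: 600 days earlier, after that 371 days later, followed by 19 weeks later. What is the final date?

Going back 600 days from June 13, 1998:
Going back 13 days from June 13, 1998 reaches the end of the previous month; 600 − 13 = 587 left.
May 1998 has 31 days: 587 − 31 = 556 left.
April 1998 has 30 days: 556 − 30 = 526 left.
March 1998 has 31 days: 526 − 31 = 495 left.
February 1998 has 28 days (1998 is not a leap year): 495 − 28 = 467 left.
January 1998 has 31 days: 467 − 31 = 436 left.
December 1997 has 31 days: 436 − 31 = 405 left.
November 1997 has 30 days: 405 − 30 = 375 left.
October 1997 has 31 days: 375 − 31 = 344 left.
September 1997 has 30 days: 344 − 30 = 314 left.
August 1997 has 31 days: 314 − 31 = 283 left.
July 1997 has 31 days: 283 − 31 = 252 left.
June 1997 has 30 days: 252 − 30 = 222 left.
May 1997 has 31 days: 222 − 31 = 191 left.
April 1997 has 30 days: 191 − 30 = 161 left.
March 1997 has 31 days: 161 − 31 = 130 left.
February 1997 has 28 days (1997 is not a leap year): 130 − 28 = 102 left.
January 1997 has 31 days: 102 − 31 = 71 left.
December 1996 has 31 days: 71 − 31 = 40 left.
November 1996 has 30 days: 40 − 30 = 10 left.
October 1996 has 31 days; 31 − 10 = 21 → October 21, 1996.
Counting forward 371 days from October 21, 1996:
October has 31 days, so 31 − 21 = 10 days remain after October 21, 1996; 371 − 10 = 361 left.
November 1996 has 30 days: 361 − 30 = 331 left.
December 1996 has 31 days: 331 − 31 = 300 left.
January 1997 has 31 days: 300 − 31 = 269 left.
February 1997 has 28 days (1997 is not a leap year): 269 − 28 = 241 left.
March 1997 has 31 days: 241 − 31 = 210 left.
April 1997 has 30 days: 210 − 30 = 180 left.
May 1997 has 31 days: 180 − 31 = 149 left.
June 1997 has 30 days: 149 − 30 = 119 left.
July 1997 has 31 days: 119 − 31 = 88 left.
August 1997 has 31 days: 88 − 31 = 57 left.
September 1997 has 30 days: 57 − 30 = 27 left.
27 days into October 1997 → October 27, 1997.
Advancing 19 weeks (= 133 days) from October 27, 1997:
October has 31 days, so 31 − 27 = 4 days remain after October 27, 1997; 133 − 4 = 129 left.
November 1997 has 30 days: 129 − 30 = 99 left.
December 1997 has 31 days: 99 − 31 = 68 left.
January 1998 has 31 days: 68 − 31 = 37 left.
February 1998 has 28 days (1998 is not a leap year): 37 − 28 = 9 left.
9 days into March 1998 → March 9, 1998.

March 9, 1998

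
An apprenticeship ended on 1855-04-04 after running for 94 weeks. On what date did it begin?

Counting back 94 weeks = 658 days from April 4, 1855.
Going back 4 days from April 4, 1855 reaches the end of the previous month; 658 − 4 = 654 left.
March 1855 has 31 days: 654 − 31 = 623 left.
February 1855 has 28 days (1855 is not a leap year): 623 − 28 = 595 left.
January 1855 has 31 days: 595 − 31 = 564 left.
December 1854 has 31 days: 564 − 31 = 533 left.
November 1854 has 30 days: 533 − 30 = 503 left.
October 1854 has 31 days: 503 − 31 = 472 left.
September 1854 has 30 days: 472 − 30 = 442 left.
August 1854 has 31 days: 442 − 31 = 411 left.
July 1854 has 31 days: 411 − 31 = 380 left.
June 1854 has 30 days: 380 − 30 = 350 left.
May 1854 has 31 days: 350 − 31 = 319 left.
April 1854 has 30 days: 319 − 30 = 289 left.
March 1854 has 31 days: 289 − 31 = 258 left.
February 1854 has 28 days (1854 is not a leap year): 258 − 28 = 230 left.
January 1854 has 31 days: 230 − 31 = 199 left.
December 1853 has 31 days: 199 − 31 = 168 left.
November 1853 has 30 days: 168 − 30 = 138 left.
October 1853 has 31 days: 138 − 31 = 107 left.
September 1853 has 30 days: 107 − 30 = 77 left.
August 1853 has 31 days: 77 − 31 = 46 left.
July 1853 has 31 days: 46 − 31 = 15 left.
June 1853 has 30 days; 30 − 15 = 15 → June 15, 1853.

June 15, 1853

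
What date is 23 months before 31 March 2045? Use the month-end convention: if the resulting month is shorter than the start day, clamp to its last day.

Subtracting 23 months from March 31, 2045.
month 3 − 23 = -20, which is month 4 of year 2043 → April 2043.
April 2043 has only 30 days and the start was day 31, so the date clamps to April 30, 2043.

April 30, 2043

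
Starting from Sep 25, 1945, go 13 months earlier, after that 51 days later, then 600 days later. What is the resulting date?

June 7, 1946

Going back 13 months from September 25, 1945:
month 9 − 13 = -4, which is month 8 of year 1944 → August 1944.
Day 25 is valid in August, giving August 25, 1944.
Adding 51 days from August 25, 1944:
August has 31 days, so 31 − 25 = 6 days remain after August 25, 1944; 51 − 6 = 45 left.
September 1944 has 30 days: 45 − 30 = 15 left.
15 days into October 1944 → October 15, 1944.
Counting forward 600 days from October 15, 1944:
October has 31 days, so 31 − 15 = 16 days remain after October 15, 1944; 600 − 16 = 584 left.
November 1944 has 30 days: 584 − 30 = 554 left.
December 1944 has 31 days: 554 − 31 = 523 left.
January 1945 has 31 days: 523 − 31 = 492 left.
February 1945 has 28 days (1945 is not a leap year): 492 − 28 = 464 left.
March 1945 has 31 days: 464 − 31 = 433 left.
April 1945 has 30 days: 433 − 30 = 403 left.
May 1945 has 31 days: 403 − 31 = 372 left.
June 1945 has 30 days: 372 − 30 = 342 left.
July 1945 has 31 days: 342 − 31 = 311 left.
August 1945 has 31 days: 311 − 31 = 280 left.
September 1945 has 30 days: 280 − 30 = 250 left.
October 1945 has 31 days: 250 − 31 = 219 left.
November 1945 has 30 days: 219 − 30 = 189 left.
December 1945 has 31 days: 189 − 31 = 158 left.
January 1946 has 31 days: 158 − 31 = 127 left.
February 1946 has 28 days (1946 is not a leap year): 127 − 28 = 99 left.
March 1946 has 31 days: 99 − 31 = 68 left.
April 1946 has 30 days: 68 − 30 = 38 left.
May 1946 has 31 days: 38 − 31 = 7 left.
7 days into June 1946 → June 7, 1946.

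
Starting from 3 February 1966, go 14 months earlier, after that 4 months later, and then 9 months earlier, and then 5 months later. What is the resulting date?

Subtracting 14 months from February 3, 1966:
month 2 − 14 = -12, which is month 12 of year 1964 → December 1964.
Day 3 is valid in December, giving December 3, 1964.
Adding 4 months from December 3, 1964:
month 12 + 4 = 16, which is month 4 of year 1965 → April 1965.
Day 3 is valid in April, giving April 3, 1965.
Counting back 9 months from April 3, 1965:
month 4 − 9 = -5, which is month 7 of year 1964 → July 1964.
Day 3 is valid in July, giving July 3, 1964.
Advancing 5 months from July 3, 1964:
month 7 + 5 = 12 → December 1964.
Day 3 is valid in December, giving December 3, 1964.

December 3, 1964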